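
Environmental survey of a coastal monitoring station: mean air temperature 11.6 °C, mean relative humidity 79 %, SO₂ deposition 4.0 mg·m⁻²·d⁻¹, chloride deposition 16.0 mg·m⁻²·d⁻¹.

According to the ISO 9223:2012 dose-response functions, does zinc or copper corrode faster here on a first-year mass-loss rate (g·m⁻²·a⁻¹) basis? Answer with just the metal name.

zinc: T>10 °C ⇒ hinge -0.071·(11.6−10) = -0.1136
  sulphur-dioxide contribution → 0.8024 μm/a
  chloride contribution → 0.4286 μm/a
  ⇒ r_corr(zinc) = 1.231 μm/a
  mass loss = 1.231 μm/a × 7.14 g/cm³ = 8.789 g·m⁻²·a⁻¹
copper: f(T) = -0.080·(T−10) [T>10 °C] = -0.1280
  sulphur-dioxide contribution → 0.7071 μm/a
  chloride contribution → 0.6574 μm/a
  total first-year rate 1.364 μm/a
  mass loss = 1.364 μm/a × 8.96 g/cm³ = 12.23 g·m⁻²·a⁻¹
Ordering by g·m⁻²·a⁻¹: copper (12.2) > zinc (8.79)

copper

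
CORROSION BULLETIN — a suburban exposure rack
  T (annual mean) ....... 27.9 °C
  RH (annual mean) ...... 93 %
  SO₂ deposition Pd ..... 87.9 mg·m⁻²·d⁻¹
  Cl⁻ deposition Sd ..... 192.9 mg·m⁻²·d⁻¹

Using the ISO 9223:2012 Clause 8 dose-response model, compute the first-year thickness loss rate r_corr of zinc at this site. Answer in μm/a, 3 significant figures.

zinc: T>10 °C ⇒ hinge -0.071·(27.9−10) = -1.2709
  SO₂ term: 0.0129·87.9^0.44·exp(0.046·93-1.2709) = 1.87
  Sd branch = 0.0175·Sd^0.57·e^(0.008·RH+0.085·T) = 7.92 μm/a
  sum: 1.87 + 7.92 → r_corr = 9.79 μm/a

r_corr = 9.79 μm/a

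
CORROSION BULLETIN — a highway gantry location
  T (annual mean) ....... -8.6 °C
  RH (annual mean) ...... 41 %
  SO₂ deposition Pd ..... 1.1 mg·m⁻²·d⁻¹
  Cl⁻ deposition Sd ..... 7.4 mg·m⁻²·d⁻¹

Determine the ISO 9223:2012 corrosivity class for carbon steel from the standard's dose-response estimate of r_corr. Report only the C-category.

C1

carbon steel: temperature factor f = +0.150·(-18.6) = -2.7900
  Pd branch = 1.77·Pd^0.52·e^(0.02·RH+f) = 0.2594 μm/a
  Cl⁻ term: 0.102·7.4^0.62·exp(0.033·41+0.04·-8.6) = 0.9677
  sum: 0.2594 + 0.9677 → r_corr = 1.227 μm/a
1.23 μm/a falls in (0, 1.3] for carbon steel → category C1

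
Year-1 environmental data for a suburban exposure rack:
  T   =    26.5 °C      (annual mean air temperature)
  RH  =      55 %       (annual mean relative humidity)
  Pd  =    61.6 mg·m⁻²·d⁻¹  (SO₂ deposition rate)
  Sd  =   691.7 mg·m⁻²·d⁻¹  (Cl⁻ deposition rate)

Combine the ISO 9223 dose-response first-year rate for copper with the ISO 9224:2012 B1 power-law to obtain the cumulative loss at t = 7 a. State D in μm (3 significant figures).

D(7) = 6.21 μm

copper: f(T) = -0.080·(T−10) [T>10 °C] = -1.3200
  sulphur-dioxide contribution → 0.1061 μm/a
  chloride contribution → 1.59 μm/a
  total first-year rate 1.696 μm/a
ISO 9224: D(t) = r_corr · t^b with b = 0.667 (copper, B1)
  D(7) = 1.696 × 7^0.667 = 1.696 × 3.662 = 6.21 μm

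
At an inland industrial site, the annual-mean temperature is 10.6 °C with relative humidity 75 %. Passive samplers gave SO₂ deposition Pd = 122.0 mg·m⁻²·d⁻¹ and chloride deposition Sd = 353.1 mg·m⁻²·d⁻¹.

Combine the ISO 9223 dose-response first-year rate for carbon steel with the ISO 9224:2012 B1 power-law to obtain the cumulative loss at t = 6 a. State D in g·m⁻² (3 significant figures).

D(6) = 3.28e+03 g·m⁻²

carbon steel: temperature factor f = -0.054·(0.6) = -0.0324
  SO₂ term: 1.77·122.0^0.52·exp(0.02·75-0.0324) = 93.38
  Cl⁻ term: 0.102·353.1^0.62·exp(0.033·75+0.04·10.6) = 70.36
  sum: 93.38 + 70.36 → r_corr = 163.7 μm/a
ISO 9224: D(t) = r_corr · t^b with b = 0.523 (carbon steel, B1)
  D(6) = 163.7 × 6^0.523 = 163.7 × 2.553 = 417.9 μm
  Mass loss = 417.9 μm × 7.85 g/cm³ = 3281 g·m⁻²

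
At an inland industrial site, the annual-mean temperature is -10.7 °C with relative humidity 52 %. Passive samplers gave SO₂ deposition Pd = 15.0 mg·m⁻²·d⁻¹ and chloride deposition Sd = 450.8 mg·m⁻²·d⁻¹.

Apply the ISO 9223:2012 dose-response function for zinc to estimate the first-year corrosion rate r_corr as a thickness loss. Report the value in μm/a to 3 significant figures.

r_corr = 0.559 μm/a

zinc: f(T) = +0.038·(T−10) [T≤10 °C] = -0.7866
  SO₂ term: 0.0129·15.0^0.44·exp(0.046·52-0.7866) = 0.2115
  Sd branch = 0.0175·Sd^0.57·e^(0.008·RH+0.085·T) = 0.3479 μm/a
  sum: 0.2115 + 0.3479 → r_corr = 0.5594 μm/a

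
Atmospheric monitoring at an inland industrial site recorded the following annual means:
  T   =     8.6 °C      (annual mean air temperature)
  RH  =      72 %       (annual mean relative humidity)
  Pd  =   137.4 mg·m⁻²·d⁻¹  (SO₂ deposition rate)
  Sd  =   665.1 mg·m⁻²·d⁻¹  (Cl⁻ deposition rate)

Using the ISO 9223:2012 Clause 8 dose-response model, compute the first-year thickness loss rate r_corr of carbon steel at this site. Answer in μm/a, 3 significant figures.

carbon steel: temperature factor f = +0.150·(-1.4) = -0.2100
  SO₂ term: 1.77·137.4^0.52·exp(0.02·72-0.2100) = 78.33
  Sd branch = 0.102·Sd^0.62·e^(0.033·RH+0.04·T) = 87.11 μm/a
  sum: 78.33 + 87.11 → r_corr = 165.4 μm/a

r_corr = 165 μm/a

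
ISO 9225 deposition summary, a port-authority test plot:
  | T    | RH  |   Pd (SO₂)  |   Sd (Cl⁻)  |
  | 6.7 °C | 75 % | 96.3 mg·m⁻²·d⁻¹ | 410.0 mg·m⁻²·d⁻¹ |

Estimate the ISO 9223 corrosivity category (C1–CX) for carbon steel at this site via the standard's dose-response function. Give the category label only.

C5

carbon steel: temperature factor f = +0.150·(-3.3) = -0.4950
  SO₂ term: 1.77·96.3^0.52·exp(0.02·75-0.4950) = 51.99
  Cl⁻ term: 0.102·410.0^0.62·exp(0.033·75+0.04·6.7) = 66.04
  r_corr = 51.99 + 66.04 = 118 μm/a
Category bounds: 80…200 μm/a bracket r_corr ⇒ C5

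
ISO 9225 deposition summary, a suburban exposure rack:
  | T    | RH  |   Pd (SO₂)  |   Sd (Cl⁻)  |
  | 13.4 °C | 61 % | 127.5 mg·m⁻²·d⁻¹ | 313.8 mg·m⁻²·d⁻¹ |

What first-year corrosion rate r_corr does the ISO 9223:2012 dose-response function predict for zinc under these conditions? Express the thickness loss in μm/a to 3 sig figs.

zinc: temperature factor f = -0.071·(3.4) = -0.2414
  SO₂ term: 0.0129·127.5^0.44·exp(0.046·61-0.2414) = 1.415
  Cl⁻ term: 0.0175·313.8^0.57·exp(0.008·61+0.085·13.4) = 2.359
  sum: 1.415 + 2.359 → r_corr = 3.774 μm/a

r_corr = 3.77 μm/a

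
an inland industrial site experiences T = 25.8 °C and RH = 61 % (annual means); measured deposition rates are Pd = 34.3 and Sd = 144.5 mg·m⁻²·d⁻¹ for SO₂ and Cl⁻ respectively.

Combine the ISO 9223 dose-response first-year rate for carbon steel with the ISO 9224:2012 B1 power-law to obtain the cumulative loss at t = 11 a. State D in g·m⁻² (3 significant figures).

D(11) = 1.73e+03 g·m⁻²

carbon steel: temperature factor f = -0.054·(15.8) = -0.8532
  SO₂ term: 1.77·34.3^0.52·exp(0.02·61-0.8532) = 16.06
  Cl⁻ term: 0.102·144.5^0.62·exp(0.033·61+0.04·25.8) = 46.79
  sum: 16.06 + 46.79 → r_corr = 62.84 μm/a
Power-law: D(11) = r_corr · 11^0.523
  D(11) = 62.84 × 11^0.523 = 62.84 × 3.505 = 220.3 μm
  Mass loss = 220.3 μm × 7.85 g/cm³ = 1729 g·m⁻²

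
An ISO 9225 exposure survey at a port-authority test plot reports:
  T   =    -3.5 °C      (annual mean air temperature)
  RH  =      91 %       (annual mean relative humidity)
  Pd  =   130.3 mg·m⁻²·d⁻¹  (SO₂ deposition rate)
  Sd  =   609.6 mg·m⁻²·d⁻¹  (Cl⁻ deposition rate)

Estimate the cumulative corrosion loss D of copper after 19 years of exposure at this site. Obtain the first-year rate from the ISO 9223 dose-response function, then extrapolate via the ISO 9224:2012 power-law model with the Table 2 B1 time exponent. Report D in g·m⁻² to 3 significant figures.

copper: T≤10 °C ⇒ hinge +0.126·(-3.5−10) = -1.7010
  SO₂ term: 0.0053·130.3^0.26·exp(0.059·91-1.7010) = 0.7365
  Cl⁻ term: 0.01025·609.6^0.27·exp(0.036·91+0.049·-3.5) = 1.291
  sum: 0.7365 + 1.291 → r_corr = 2.028 μm/a
ISO 9224: D(t) = r_corr · t^b with b = 0.667 (copper, B1)
  D(19) = 2.028 × 19^0.667 = 2.028 × 7.127 = 14.45 μm
  Mass loss = 14.45 μm × 8.96 g/cm³ = 129.5 g·m⁻²

D(19) = 129 g·m⁻²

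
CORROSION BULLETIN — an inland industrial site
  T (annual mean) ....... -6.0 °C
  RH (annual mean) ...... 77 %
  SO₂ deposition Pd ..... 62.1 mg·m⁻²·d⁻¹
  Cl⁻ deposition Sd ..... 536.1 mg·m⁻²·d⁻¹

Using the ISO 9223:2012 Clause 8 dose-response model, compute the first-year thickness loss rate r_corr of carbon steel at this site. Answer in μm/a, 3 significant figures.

carbon steel: temperature factor f = +0.150·(-16.0) = -2.4000
  sulphur-dioxide contribution → 6.41 μm/a
  chloride contribution → 50.12 μm/a
  total first-year rate 56.53 μm/a

r_corr = 56.5 μm/a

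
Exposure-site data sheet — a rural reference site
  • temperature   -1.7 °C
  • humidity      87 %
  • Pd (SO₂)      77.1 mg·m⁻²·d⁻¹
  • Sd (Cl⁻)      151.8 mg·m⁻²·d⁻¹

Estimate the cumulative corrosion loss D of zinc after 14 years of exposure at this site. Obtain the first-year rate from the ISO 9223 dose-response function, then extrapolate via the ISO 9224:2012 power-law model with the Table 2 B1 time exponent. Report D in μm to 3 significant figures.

zinc: f(T) = +0.038·(T−10) [T≤10 °C] = -0.4446
  SO₂ term: 0.0129·77.1^0.44·exp(0.046·87-0.4446) = 3.061
  Cl⁻ term: 0.0175·151.8^0.57·exp(0.008·87+0.085·-1.7) = 0.532
  sum: 3.061 + 0.532 → r_corr = 3.593 μm/a
Long-term exponent b (ISO 9224 Table 2, B1) = 0.813
  D(14) = 3.593 × 14^0.813 = 3.593 × 8.547 = 30.71 μm

D(14) = 30.7 μm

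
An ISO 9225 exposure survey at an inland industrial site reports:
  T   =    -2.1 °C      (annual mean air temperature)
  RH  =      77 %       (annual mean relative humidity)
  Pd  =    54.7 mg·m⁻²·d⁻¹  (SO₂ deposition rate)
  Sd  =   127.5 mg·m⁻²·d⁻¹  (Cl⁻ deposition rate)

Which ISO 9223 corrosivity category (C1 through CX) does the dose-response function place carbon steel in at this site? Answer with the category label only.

carbon steel: f(T) = +0.150·(T−10) [T≤10 °C] = -1.8150
  sulphur-dioxide contribution → 10.77 μm/a
  chloride contribution → 24.05 μm/a
  total first-year rate 34.82 μm/a
ISO 9223 Table 2 (carbon steel): 25 < 34.8 ≤ 50 μm/a ⇒ C3

C3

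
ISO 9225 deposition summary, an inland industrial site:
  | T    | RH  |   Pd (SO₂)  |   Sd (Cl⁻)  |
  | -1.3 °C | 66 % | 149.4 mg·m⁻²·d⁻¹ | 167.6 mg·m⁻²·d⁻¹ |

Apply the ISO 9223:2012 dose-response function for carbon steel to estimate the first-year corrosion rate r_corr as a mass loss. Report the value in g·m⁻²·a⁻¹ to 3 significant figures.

carbon steel: temperature factor f = +0.150·(-11.3) = -1.6950
  SO₂ term: 1.77·149.4^0.52·exp(0.02·66-1.6950) = 16.44
  Cl⁻ term: 0.102·167.6^0.62·exp(0.033·66+0.04·-1.3) = 20.46
  sum: 16.44 + 20.46 → r_corr = 36.9 μm/a
Convert to mass loss: 36.9 μm/a × 7.85 g/cm³ = 289.6 g·m⁻²·a⁻¹

r_corr = 290 g·m⁻²·a⁻¹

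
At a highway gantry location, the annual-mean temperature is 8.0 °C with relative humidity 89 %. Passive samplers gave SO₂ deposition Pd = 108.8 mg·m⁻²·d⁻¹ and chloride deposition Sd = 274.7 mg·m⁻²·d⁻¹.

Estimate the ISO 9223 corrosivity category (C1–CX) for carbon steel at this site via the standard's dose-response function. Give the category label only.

carbon steel: temperature factor f = +0.150·(-2.0) = -0.3000
  Pd branch = 1.77·Pd^0.52·e^(0.02·RH+f) = 89.08 μm/a
  Cl⁻ term: 0.102·274.7^0.62·exp(0.033·89+0.04·8.0) = 86.14
  sum: 89.08 + 86.14 → r_corr = 175.2 μm/a
Category bounds: 80…200 μm/a bracket r_corr ⇒ C5

C5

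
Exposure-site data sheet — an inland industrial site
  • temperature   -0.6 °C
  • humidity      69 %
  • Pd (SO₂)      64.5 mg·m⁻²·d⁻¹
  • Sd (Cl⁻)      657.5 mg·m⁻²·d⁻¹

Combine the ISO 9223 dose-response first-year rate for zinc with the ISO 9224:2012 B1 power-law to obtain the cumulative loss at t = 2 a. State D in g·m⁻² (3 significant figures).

zinc: f(T) = +0.038·(T−10) [T≤10 °C] = -0.4028
  SO₂ term: 0.0129·64.5^0.44·exp(0.046·69-0.4028) = 1.289
  Cl⁻ term: 0.0175·657.5^0.57·exp(0.008·69+0.085·-0.6) = 1.166
  r_corr = 1.289 + 1.166 = 2.456 μm/a
Power-law: D(2) = r_corr · 2^0.813
  D(2) = 2.456 × 2^0.813 = 2.456 × 1.757 = 4.314 μm
  Mass loss = 4.314 μm × 7.14 g/cm³ = 30.8 g·m⁻²

D(2) = 30.8 g·m⁻²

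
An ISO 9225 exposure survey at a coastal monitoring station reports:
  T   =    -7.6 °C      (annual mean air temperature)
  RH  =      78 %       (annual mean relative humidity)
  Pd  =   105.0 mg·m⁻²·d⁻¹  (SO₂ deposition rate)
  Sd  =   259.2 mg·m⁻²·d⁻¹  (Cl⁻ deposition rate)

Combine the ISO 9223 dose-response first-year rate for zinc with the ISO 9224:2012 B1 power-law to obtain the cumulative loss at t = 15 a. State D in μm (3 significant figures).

zinc: T≤10 °C ⇒ hinge +0.038·(-7.6−10) = -0.6688
  SO₂ term: 0.0129·105.0^0.44·exp(0.046·78-0.6688) = 1.852
  Sd branch = 0.0175·Sd^0.57·e^(0.008·RH+0.085·T) = 0.4067 μm/a
  sum: 1.852 + 0.4067 → r_corr = 2.259 μm/a
ISO 9224: D(t) = r_corr · t^b with b = 0.813 (zinc, B1)
  D(15) = 2.259 × 15^0.813 = 2.259 × 9.04 = 20.42 μm

D(15) = 20.4 μm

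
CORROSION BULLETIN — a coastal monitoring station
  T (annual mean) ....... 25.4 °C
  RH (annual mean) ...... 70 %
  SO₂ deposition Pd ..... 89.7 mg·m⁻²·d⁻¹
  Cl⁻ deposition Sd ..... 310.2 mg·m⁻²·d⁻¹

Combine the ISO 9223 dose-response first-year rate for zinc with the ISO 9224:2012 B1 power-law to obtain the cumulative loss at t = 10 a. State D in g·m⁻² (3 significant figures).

D(10) = 361 g·m⁻²

zinc: f(T) = -0.071·(T−10) [T>10 °C] = -1.0934
  Pd branch = 0.0129·Pd^0.44·e^(0.046·RH+f) = 0.7823 μm/a
  Sd branch = 0.0175·Sd^0.57·e^(0.008·RH+0.085·T) = 6.984 μm/a
  sum: 0.7823 + 6.984 → r_corr = 7.767 μm/a
ISO 9224: D(t) = r_corr · t^b with b = 0.813 (zinc, B1)
  D(10) = 7.767 × 10^0.813 = 7.767 × 6.501 = 50.49 μm
  Mass loss = 50.49 μm × 7.14 g/cm³ = 360.5 g·m⁻²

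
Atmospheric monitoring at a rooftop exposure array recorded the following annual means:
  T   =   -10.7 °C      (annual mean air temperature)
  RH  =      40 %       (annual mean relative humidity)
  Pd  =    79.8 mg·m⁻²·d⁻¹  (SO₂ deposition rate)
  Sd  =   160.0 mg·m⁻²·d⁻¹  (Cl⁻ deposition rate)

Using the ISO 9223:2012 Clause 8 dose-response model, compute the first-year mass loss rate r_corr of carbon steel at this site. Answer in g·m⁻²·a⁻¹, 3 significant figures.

carbon steel: f(T) = +0.150·(T−10) [T≤10 °C] = -3.1050
  SO₂ term: 1.77·79.8^0.52·exp(0.02·40-3.1050) = 1.722
  Cl⁻ term: 0.102·160.0^0.62·exp(0.033·40+0.04·-10.7) = 5.788
  r_corr = 1.722 + 5.788 = 7.51 μm/a
Convert to mass loss: 7.51 μm/a × 7.85 g/cm³ = 58.95 g·m⁻²·a⁻¹

r_corr = 59.0 g·m⁻²·a⁻¹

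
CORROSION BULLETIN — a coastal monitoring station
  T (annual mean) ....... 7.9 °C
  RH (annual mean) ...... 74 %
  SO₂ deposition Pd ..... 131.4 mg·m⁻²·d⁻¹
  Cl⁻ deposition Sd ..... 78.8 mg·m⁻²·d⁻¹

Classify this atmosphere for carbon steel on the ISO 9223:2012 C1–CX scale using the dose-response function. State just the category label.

C5

carbon steel: temperature factor f = +0.150·(-2.1) = -0.3150
  sulphur-dioxide contribution → 71.71 μm/a
  chloride contribution → 24.11 μm/a
  total first-year rate 95.82 μm/a
Category bounds: 80…200 μm/a bracket r_corr ⇒ C5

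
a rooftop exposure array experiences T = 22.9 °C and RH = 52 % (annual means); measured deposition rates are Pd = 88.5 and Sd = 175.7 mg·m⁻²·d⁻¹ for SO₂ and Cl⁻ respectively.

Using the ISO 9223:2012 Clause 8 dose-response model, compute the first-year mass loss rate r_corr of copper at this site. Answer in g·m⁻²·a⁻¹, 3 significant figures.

copper: temperature factor f = -0.080·(12.9) = -1.0320
  SO₂ term: 0.0053·88.5^0.26·exp(0.059·52-1.0320) = 0.1302
  Cl⁻ term: 0.01025·175.7^0.27·exp(0.036·52+0.049·22.9) = 0.8263
  r_corr = 0.1302 + 0.8263 = 0.9565 μm/a
Convert to mass loss: 0.9565 μm/a × 8.96 g/cm³ = 8.57 g·m⁻²·a⁻¹

r_corr = 8.57 g·m⁻²·a⁻¹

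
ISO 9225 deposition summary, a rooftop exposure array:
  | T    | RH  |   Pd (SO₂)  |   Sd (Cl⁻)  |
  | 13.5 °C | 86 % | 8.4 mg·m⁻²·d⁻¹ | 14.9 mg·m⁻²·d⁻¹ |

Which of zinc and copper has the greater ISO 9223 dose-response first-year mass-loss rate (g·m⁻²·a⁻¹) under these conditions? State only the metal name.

zinc: temperature factor f = -0.071·(3.5) = -0.2485
  sulphur-dioxide contribution → 1.341 μm/a
  chloride contribution → 0.5116 μm/a
  ⇒ r_corr(zinc) = 1.853 μm/a
  mass loss = 1.853 μm/a × 7.14 g/cm³ = 13.23 g·m⁻²·a⁻¹
copper: temperature factor f = -0.080·(3.5) = -0.2800
  sulphur-dioxide contribution → 1.113 μm/a
  chloride contribution → 0.9106 μm/a
  ⇒ r_corr(copper) = 2.024 μm/a
  mass loss = 2.024 μm/a × 8.96 g/cm³ = 18.13 g·m⁻²·a⁻¹
Ordering by g·m⁻²·a⁻¹: copper (18.1) > zinc (13.2)

copper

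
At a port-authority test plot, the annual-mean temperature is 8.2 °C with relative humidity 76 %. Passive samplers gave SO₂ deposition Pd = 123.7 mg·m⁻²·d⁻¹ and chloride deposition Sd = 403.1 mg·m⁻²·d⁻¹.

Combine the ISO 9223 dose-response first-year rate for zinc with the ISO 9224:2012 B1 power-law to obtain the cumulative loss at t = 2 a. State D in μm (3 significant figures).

D(2) = 9.28 μm

zinc: f(T) = +0.038·(T−10) [T≤10 °C] = -0.0684
  Pd branch = 0.0129·Pd^0.44·e^(0.046·RH+f) = 3.31 μm/a
  Sd branch = 0.0175·Sd^0.57·e^(0.008·RH+0.085·T) = 1.972 μm/a
  sum: 3.31 + 1.972 → r_corr = 5.282 μm/a
Power-law: D(2) = r_corr · 2^0.813
  D(2) = 5.282 × 2^0.813 = 5.282 × 1.757 = 9.279 μm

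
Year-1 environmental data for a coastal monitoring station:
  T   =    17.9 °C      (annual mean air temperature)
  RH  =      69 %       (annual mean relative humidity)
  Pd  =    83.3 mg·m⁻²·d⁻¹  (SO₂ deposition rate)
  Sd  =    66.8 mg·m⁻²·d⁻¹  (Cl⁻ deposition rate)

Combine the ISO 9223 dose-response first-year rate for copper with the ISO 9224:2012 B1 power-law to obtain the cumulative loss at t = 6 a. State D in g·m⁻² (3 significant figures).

copper: f(T) = -0.080·(T−10) [T>10 °C] = -0.6320
  sulphur-dioxide contribution → 0.5214 μm/a
  chloride contribution → 0.9186 μm/a
  total first-year rate 1.44 μm/a
Long-term exponent b (ISO 9224 Table 2, B1) = 0.667
  D(6) = 1.44 × 6^0.667 = 1.44 × 3.304 = 4.758 μm
  Mass loss = 4.758 μm × 8.96 g/cm³ = 42.63 g·m⁻²

D(6) = 42.6 g·m⁻²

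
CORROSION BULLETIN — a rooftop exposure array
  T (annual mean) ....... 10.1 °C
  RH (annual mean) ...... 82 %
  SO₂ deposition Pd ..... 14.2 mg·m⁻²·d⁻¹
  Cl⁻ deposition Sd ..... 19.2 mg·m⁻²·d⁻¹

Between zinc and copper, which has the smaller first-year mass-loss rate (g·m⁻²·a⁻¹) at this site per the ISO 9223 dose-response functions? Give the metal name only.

zinc: f(T) = -0.071·(T−10) [T>10 °C] = -0.0071
  sulphur-dioxide contribution → 1.789 μm/a
  chloride contribution → 0.4288 μm/a
  ⇒ r_corr(zinc) = 2.218 μm/a
  mass loss = 2.218 μm/a × 7.14 g/cm³ = 15.84 g·m⁻²·a⁻¹
copper: T>10 °C ⇒ hinge -0.080·(10.1−10) = -0.0080
  sulphur-dioxide contribution → 1.323 μm/a
  chloride contribution → 0.7148 μm/a
  ⇒ r_corr(copper) = 2.038 μm/a
  mass loss = 2.038 μm/a × 8.96 g/cm³ = 18.26 g·m⁻²·a⁻¹
Ordering by g·m⁻²·a⁻¹: copper (18.3) > zinc (15.8)

zinc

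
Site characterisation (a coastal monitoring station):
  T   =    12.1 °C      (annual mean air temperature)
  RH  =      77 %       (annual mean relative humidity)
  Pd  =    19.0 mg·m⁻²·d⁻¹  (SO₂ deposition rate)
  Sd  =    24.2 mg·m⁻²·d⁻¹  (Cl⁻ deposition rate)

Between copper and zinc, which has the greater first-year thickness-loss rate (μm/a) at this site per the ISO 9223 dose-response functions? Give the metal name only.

copper: T>10 °C ⇒ hinge -0.080·(12.1−10) = -0.1680
  sulphur-dioxide contribution → 0.9053 μm/a
  chloride contribution → 0.701 μm/a
  ⇒ r_corr(copper) = 1.606 μm/a
zinc: f(T) = -0.071·(T−10) [T>10 °C] = -0.1491
  sulphur-dioxide contribution → 1.402 μm/a
  chloride contribution → 0.5572 μm/a
  ⇒ r_corr(zinc) = 1.959 μm/a
Ordering by μm/a: zinc (1.96) > copper (1.61)

zinc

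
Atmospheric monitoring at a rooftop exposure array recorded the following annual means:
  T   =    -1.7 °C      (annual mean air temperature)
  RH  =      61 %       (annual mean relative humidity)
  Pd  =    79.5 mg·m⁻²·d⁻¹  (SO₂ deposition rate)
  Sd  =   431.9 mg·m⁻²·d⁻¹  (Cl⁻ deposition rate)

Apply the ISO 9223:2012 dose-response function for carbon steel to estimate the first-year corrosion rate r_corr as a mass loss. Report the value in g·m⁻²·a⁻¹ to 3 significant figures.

carbon steel: f(T) = +0.150·(T−10) [T≤10 °C] = -1.7550
  SO₂ term: 1.77·79.5^0.52·exp(0.02·61-1.7550) = 10.09
  Sd branch = 0.102·Sd^0.62·e^(0.033·RH+0.04·T) = 30.71 μm/a
  sum: 10.09 + 30.71 → r_corr = 40.8 μm/a
Convert to mass loss: 40.8 μm/a × 7.85 g/cm³ = 320.2 g·m⁻²·a⁻¹

r_corr = 320 g·m⁻²·a⁻¹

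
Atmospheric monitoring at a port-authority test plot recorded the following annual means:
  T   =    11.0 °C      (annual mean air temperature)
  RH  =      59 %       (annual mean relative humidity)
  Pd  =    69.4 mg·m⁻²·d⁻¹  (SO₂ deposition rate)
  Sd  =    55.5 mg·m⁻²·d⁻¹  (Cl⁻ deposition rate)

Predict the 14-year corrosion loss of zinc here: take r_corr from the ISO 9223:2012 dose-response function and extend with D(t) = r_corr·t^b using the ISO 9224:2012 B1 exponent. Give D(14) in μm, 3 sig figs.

zinc: T>10 °C ⇒ hinge -0.071·(11.0−10) = -0.0710
  sulphur-dioxide contribution → 1.171 μm/a
  chloride contribution → 0.7052 μm/a
  ⇒ r_corr(zinc) = 1.876 μm/a
ISO 9224: D(t) = r_corr · t^b with b = 0.813 (zinc, B1)
  D(14) = 1.876 × 14^0.813 = 1.876 × 8.547 = 16.04 μm

D(14) = 16.0 μm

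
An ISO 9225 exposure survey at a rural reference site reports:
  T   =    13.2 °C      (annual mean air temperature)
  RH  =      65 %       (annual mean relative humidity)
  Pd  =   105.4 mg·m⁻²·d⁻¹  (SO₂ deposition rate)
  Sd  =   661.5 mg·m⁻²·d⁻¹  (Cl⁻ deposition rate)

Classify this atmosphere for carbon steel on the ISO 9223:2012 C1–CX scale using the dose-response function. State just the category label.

carbon steel: f(T) = -0.054·(T−10) [T>10 °C] = -0.1728
  sulphur-dioxide contribution → 61.57 μm/a
  chloride contribution → 82.83 μm/a
  total first-year rate 144.4 μm/a
ISO 9223 Table 2 (carbon steel): 80 < 144 ≤ 200 μm/a ⇒ C5

C5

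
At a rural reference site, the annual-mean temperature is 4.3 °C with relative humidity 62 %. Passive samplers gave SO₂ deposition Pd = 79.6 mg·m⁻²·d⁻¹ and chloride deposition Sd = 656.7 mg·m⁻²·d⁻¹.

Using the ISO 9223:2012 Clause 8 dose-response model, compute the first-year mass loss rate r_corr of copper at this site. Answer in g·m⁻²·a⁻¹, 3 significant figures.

copper: f(T) = +0.126·(T−10) [T≤10 °C] = -0.7182
  sulphur-dioxide contribution → 0.3128 μm/a
  chloride contribution → 0.6796 μm/a
  ⇒ r_corr(copper) = 0.9924 μm/a
Convert to mass loss: 0.9924 μm/a × 8.96 g/cm³ = 8.892 g·m⁻²·a⁻¹

r_corr = 8.89 g·m⁻²·a⁻¹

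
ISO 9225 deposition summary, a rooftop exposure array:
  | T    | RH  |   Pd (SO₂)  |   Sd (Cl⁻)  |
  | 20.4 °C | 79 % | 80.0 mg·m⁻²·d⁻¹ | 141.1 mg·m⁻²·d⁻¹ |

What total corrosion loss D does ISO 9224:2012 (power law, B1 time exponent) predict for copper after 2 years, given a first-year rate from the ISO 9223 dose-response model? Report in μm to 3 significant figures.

copper: temperature factor f = -0.080·(10.4) = -0.8320
  SO₂ term: 0.0053·80.0^0.26·exp(0.059·79-0.8320) = 0.7621
  Sd branch = 0.01025·Sd^0.27·e^(0.036·RH+0.049·T) = 1.821 μm/a
  r_corr = 0.7621 + 1.821 = 2.583 μm/a
Power-law: D(2) = r_corr · 2^0.667
  D(2) = 2.583 × 2^0.667 = 2.583 × 1.588 = 4.102 μm

D(2) = 4.10 μm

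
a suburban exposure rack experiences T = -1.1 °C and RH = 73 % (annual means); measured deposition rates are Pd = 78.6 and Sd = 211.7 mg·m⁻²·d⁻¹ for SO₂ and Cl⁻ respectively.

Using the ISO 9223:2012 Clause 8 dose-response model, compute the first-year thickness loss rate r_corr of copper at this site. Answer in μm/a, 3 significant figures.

copper: T≤10 °C ⇒ hinge +0.126·(-1.1−10) = -1.3986
  sulphur-dioxide contribution → 0.3021 μm/a
  chloride contribution → 0.5709 μm/a
  ⇒ r_corr(copper) = 0.8731 μm/a

r_corr = 0.873 μm/a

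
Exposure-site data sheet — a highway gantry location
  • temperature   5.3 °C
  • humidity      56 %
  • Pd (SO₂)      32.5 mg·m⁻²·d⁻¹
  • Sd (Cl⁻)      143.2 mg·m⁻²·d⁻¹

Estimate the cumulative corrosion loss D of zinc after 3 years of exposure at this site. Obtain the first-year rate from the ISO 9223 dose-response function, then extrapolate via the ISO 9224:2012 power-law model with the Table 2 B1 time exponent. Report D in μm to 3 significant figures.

zinc: f(T) = +0.038·(T−10) [T≤10 °C] = -0.1786
  sulphur-dioxide contribution → 0.6561 μm/a
  chloride contribution → 0.728 μm/a
  ⇒ r_corr(zinc) = 1.384 μm/a
Long-term exponent b (ISO 9224 Table 2, B1) = 0.813
  D(3) = 1.384 × 3^0.813 = 1.384 × 2.443 = 3.381 μm

D(3) = 3.38 μm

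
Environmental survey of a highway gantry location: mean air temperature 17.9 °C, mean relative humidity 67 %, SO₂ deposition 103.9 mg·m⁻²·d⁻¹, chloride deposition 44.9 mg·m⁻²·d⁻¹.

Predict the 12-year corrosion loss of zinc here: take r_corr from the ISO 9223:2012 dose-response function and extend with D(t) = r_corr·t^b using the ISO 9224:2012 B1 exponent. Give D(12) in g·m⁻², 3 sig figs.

D(12) = 131 g·m⁻²

zinc: temperature factor f = -0.071·(7.9) = -0.5609
  Pd branch = 0.0129·Pd^0.44·e^(0.046·RH+f) = 1.238 μm/a
  Sd branch = 0.0175·Sd^0.57·e^(0.008·RH+0.085·T) = 1.198 μm/a
  sum: 1.238 + 1.198 → r_corr = 2.436 μm/a
Long-term exponent b (ISO 9224 Table 2, B1) = 0.813
  D(12) = 2.436 × 12^0.813 = 2.436 × 7.54 = 18.37 μm
  Mass loss = 18.37 μm × 7.14 g/cm³ = 131.1 g·m⁻²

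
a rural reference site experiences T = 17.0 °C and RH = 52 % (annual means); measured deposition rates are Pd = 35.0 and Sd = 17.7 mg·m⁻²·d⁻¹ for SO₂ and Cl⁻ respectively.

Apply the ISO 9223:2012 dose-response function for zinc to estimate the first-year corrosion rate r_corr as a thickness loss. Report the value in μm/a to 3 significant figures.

zinc: T>10 °C ⇒ hinge -0.071·(17.0−10) = -0.4970
  sulphur-dioxide contribution → 0.4102 μm/a
  chloride contribution → 0.5789 μm/a
  ⇒ r_corr(zinc) = 0.9891 μm/a

r_corr = 0.989 μm/a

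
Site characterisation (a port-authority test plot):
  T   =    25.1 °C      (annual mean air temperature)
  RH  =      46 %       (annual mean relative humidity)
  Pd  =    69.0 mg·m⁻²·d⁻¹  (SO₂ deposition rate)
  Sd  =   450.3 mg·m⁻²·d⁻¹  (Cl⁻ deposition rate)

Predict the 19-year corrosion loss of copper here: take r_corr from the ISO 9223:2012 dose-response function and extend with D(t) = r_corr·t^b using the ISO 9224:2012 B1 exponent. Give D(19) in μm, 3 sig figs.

copper: f(T) = -0.080·(T−10) [T>10 °C] = -1.2080
  sulphur-dioxide contribution → 0.07185 μm/a
  chloride contribution → 0.9561 μm/a
  ⇒ r_corr(copper) = 1.028 μm/a
Long-term exponent b (ISO 9224 Table 2, B1) = 0.667
  D(19) = 1.028 × 19^0.667 = 1.028 × 7.127 = 7.327 μm

D(19) = 7.33 μm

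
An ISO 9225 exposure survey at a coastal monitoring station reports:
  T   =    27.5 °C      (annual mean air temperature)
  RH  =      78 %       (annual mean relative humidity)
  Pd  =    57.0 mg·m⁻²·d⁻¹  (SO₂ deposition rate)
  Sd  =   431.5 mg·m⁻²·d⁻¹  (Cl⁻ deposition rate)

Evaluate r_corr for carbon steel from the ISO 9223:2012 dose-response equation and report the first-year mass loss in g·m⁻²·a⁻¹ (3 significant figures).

carbon steel: T>10 °C ⇒ hinge -0.054·(27.5−10) = -0.9450
  Pd branch = 1.77·Pd^0.52·e^(0.02·RH+f) = 26.8 μm/a
  Cl⁻ term: 0.102·431.5^0.62·exp(0.033·78+0.04·27.5) = 172.9
  r_corr = 26.8 + 172.9 = 199.7 μm/a
Convert to mass loss: 199.7 μm/a × 7.85 g/cm³ = 1568 g·m⁻²·a⁻¹

r_corr = 1.57e+03 g·m⁻²·a⁻¹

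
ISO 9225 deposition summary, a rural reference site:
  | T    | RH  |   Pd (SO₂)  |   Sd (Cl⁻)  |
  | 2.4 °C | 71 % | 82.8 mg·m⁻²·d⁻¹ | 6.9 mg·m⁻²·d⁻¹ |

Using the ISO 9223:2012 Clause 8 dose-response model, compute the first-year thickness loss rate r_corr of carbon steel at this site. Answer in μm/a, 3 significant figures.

carbon steel: f(T) = +0.150·(T−10) [T≤10 °C] = -1.1400
  SO₂ term: 1.77·82.8^0.52·exp(0.02·71-1.1400) = 23.28
  Sd branch = 0.102·Sd^0.62·e^(0.033·RH+0.04·T) = 3.872 μm/a
  r_corr = 23.28 + 3.872 = 27.15 μm/a

r_corr = 27.2 μm/a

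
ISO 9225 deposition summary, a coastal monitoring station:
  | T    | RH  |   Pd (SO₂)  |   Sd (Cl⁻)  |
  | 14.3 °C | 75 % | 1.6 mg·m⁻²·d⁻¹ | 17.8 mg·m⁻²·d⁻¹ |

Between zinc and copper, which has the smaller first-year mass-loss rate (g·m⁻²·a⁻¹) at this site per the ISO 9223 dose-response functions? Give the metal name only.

zinc: T>10 °C ⇒ hinge -0.071·(14.3−10) = -0.3053
  sulphur-dioxide contribution → 0.3682 μm/a
  chloride contribution → 0.5549 μm/a
  ⇒ r_corr(zinc) = 0.9232 μm/a
  mass loss = 0.9232 μm/a × 7.14 g/cm³ = 6.591 g·m⁻²·a⁻¹
copper: T>10 °C ⇒ hinge -0.080·(14.3−10) = -0.3440
  sulphur-dioxide contribution → 0.3546 μm/a
  chloride contribution → 0.6687 μm/a
  ⇒ r_corr(copper) = 1.023 μm/a
  mass loss = 1.023 μm/a × 8.96 g/cm³ = 9.169 g·m⁻²·a⁻¹
Ordering by g·m⁻²·a⁻¹: copper (9.17) > zinc (6.59)

zinc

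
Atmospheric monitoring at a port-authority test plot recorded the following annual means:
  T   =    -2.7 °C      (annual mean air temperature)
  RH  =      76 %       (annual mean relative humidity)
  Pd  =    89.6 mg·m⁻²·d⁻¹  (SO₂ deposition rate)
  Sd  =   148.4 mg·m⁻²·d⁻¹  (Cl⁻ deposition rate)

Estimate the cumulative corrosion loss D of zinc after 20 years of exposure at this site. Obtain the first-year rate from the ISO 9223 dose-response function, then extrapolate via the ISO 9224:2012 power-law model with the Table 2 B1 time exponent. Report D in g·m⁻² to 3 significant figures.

D(20) = 191 g·m⁻²

zinc: temperature factor f = +0.038·(-12.7) = -0.4826
  Pd branch = 0.0129·Pd^0.44·e^(0.046·RH+f) = 1.898 μm/a
  Sd branch = 0.0175·Sd^0.57·e^(0.008·RH+0.085·T) = 0.4417 μm/a
  sum: 1.898 + 0.4417 → r_corr = 2.34 μm/a
Power-law: D(20) = r_corr · 20^0.813
  D(20) = 2.34 × 20^0.813 = 2.34 × 11.42 = 26.72 μm
  Mass loss = 26.72 μm × 7.14 g/cm³ = 190.8 g·m⁻²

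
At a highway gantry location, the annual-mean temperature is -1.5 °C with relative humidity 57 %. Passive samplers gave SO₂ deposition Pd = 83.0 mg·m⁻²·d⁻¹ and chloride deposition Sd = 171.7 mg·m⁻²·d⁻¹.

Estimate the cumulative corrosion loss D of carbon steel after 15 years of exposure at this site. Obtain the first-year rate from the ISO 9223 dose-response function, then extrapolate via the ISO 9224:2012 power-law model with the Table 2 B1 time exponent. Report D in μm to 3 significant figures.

carbon steel: T≤10 °C ⇒ hinge +0.150·(-1.5−10) = -1.7250
  SO₂ term: 1.77·83.0^0.52·exp(0.02·57-1.7250) = 9.814
  Sd branch = 0.102·Sd^0.62·e^(0.033·RH+0.04·T) = 15.31 μm/a
  r_corr = 9.814 + 15.31 = 25.12 μm/a
Long-term exponent b (ISO 9224 Table 2, B1) = 0.523
  D(15) = 25.12 × 15^0.523 = 25.12 × 4.122 = 103.6 μm

D(15) = 104 μm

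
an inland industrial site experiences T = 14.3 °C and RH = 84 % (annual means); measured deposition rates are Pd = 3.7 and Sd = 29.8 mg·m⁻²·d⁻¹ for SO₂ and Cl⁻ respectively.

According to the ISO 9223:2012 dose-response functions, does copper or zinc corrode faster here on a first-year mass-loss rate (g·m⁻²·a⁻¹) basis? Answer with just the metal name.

copper

copper: temperature factor f = -0.080·(4.3) = -0.3440
  sulphur-dioxide contribution → 0.7499 μm/a
  chloride contribution → 1.063 μm/a
  total first-year rate 1.812 μm/a
  mass loss = 1.812 μm/a × 8.96 g/cm³ = 16.24 g·m⁻²·a⁻¹
zinc: temperature factor f = -0.071·(4.3) = -0.3053
  sulphur-dioxide contribution → 0.8056 μm/a
  chloride contribution → 0.8 μm/a
  ⇒ r_corr(zinc) = 1.606 μm/a
  mass loss = 1.606 μm/a × 7.14 g/cm³ = 11.46 g·m⁻²·a⁻¹
Ordering by g·m⁻²·a⁻¹: copper (16.2) > zinc (11.5)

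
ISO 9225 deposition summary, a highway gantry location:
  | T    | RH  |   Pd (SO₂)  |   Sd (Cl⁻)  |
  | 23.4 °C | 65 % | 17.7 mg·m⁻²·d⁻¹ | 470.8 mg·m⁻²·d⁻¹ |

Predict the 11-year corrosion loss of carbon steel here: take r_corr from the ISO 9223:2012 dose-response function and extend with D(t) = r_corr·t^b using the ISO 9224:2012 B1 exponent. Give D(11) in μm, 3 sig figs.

carbon steel: temperature factor f = -0.054·(13.4) = -0.7236
  sulphur-dioxide contribution → 14.04 μm/a
  chloride contribution → 100.9 μm/a
  ⇒ r_corr(carbon steel) = 114.9 μm/a
ISO 9224: D(t) = r_corr · t^b with b = 0.523 (carbon steel, B1)
  D(11) = 114.9 × 11^0.523 = 114.9 × 3.505 = 402.8 μm

D(11) = 403 μm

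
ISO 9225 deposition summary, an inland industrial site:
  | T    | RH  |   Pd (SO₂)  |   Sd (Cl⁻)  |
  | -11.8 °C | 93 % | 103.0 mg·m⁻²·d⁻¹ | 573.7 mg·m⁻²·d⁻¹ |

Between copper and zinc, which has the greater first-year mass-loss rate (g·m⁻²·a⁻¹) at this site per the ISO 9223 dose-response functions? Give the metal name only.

copper: T≤10 °C ⇒ hinge +0.126·(-11.8−10) = -2.7468
  Pd branch = 0.0053·Pd^0.26·e^(0.059·RH+f) = 0.2739 μm/a
  Cl⁻ term: 0.01025·573.7^0.27·exp(0.036·93+0.049·-11.8) = 0.9088
  r_corr = 0.2739 + 0.9088 = 1.183 μm/a
  mass loss = 1.183 μm/a × 8.96 g/cm³ = 10.6 g·m⁻²·a⁻¹
zinc: temperature factor f = +0.038·(-21.8) = -0.8284
  SO₂ term: 0.0129·103.0^0.44·exp(0.046·93-0.8284) = 3.122
  Cl⁻ term: 0.0175·573.7^0.57·exp(0.008·93+0.085·-11.8) = 0.5047
  r_corr = 3.122 + 0.5047 = 3.626 μm/a
  mass loss = 3.626 μm/a × 7.14 g/cm³ = 25.89 g·m⁻²·a⁻¹
Ordering by g·m⁻²·a⁻¹: zinc (25.9) > copper (10.6)

zinc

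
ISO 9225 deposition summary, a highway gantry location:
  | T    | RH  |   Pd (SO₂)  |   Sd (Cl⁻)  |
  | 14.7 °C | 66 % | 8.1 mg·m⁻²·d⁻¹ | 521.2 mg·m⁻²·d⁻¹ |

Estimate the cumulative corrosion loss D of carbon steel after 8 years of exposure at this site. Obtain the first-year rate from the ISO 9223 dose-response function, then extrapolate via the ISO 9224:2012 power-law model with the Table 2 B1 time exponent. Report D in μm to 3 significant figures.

carbon steel: temperature factor f = -0.054·(4.7) = -0.2538
  Pd branch = 1.77·Pd^0.52·e^(0.02·RH+f) = 15.26 μm/a
  Cl⁻ term: 0.102·521.2^0.62·exp(0.033·66+0.04·14.7) = 78.42
  sum: 15.26 + 78.42 → r_corr = 93.67 μm/a
ISO 9224: D(t) = r_corr · t^b with b = 0.523 (carbon steel, B1)
  D(8) = 93.67 × 8^0.523 = 93.67 × 2.967 = 277.9 μm

D(8) = 278 μm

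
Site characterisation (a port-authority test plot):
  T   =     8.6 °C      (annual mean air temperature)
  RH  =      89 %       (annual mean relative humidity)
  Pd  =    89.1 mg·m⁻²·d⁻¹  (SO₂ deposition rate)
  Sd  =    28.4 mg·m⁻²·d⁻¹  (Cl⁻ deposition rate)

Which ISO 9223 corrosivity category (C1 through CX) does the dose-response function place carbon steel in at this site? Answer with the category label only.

C5

carbon steel: T≤10 °C ⇒ hinge +0.150·(8.6−10) = -0.2100
  Pd branch = 1.77·Pd^0.52·e^(0.02·RH+f) = 87.85 μm/a
  Sd branch = 0.102·Sd^0.62·e^(0.033·RH+0.04·T) = 21.61 μm/a
  r_corr = 87.85 + 21.61 = 109.5 μm/a
109 μm/a falls in (80, 200] for carbon steel → category C5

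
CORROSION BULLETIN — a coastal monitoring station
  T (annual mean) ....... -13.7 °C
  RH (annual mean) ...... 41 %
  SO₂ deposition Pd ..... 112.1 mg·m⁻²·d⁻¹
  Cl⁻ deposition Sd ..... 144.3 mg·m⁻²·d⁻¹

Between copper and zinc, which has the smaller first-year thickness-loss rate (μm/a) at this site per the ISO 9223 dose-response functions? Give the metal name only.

copper: temperature factor f = +0.126·(-23.7) = -2.9862
  sulphur-dioxide contribution → 0.01025 μm/a
  chloride contribution → 0.08774 μm/a
  ⇒ r_corr(copper) = 0.09799 μm/a
zinc: f(T) = +0.038·(T−10) [T≤10 °C] = -0.9006
  sulphur-dioxide contribution → 0.2757 μm/a
  chloride contribution → 0.129 μm/a
  total first-year rate 0.4046 μm/a
Ordering by μm/a: zinc (0.405) > copper (0.098)

copper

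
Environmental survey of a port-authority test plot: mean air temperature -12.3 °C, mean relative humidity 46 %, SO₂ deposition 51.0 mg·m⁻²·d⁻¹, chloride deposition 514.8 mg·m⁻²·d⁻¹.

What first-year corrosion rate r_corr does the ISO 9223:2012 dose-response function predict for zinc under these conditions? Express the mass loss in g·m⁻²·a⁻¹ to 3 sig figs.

r_corr = 4.08 g·m⁻²·a⁻¹

zinc: T≤10 °C ⇒ hinge +0.038·(-12.3−10) = -0.8474
  sulphur-dioxide contribution → 0.2587 μm/a
  chloride contribution → 0.3122 μm/a
  ⇒ r_corr(zinc) = 0.5709 μm/a
Convert to mass loss: 0.5709 μm/a × 7.14 g/cm³ = 4.077 g·m⁻²·a⁻¹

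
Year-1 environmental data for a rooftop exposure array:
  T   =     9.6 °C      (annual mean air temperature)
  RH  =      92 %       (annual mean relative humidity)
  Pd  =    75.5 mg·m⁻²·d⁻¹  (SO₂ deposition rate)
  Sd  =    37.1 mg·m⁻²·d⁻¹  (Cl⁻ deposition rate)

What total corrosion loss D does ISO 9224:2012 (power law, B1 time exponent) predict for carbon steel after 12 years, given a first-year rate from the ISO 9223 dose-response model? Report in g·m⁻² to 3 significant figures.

carbon steel: T≤10 °C ⇒ hinge +0.150·(9.6−10) = -0.0600
  Pd branch = 1.77·Pd^0.52·e^(0.02·RH+f) = 99.44 μm/a
  Sd branch = 0.102·Sd^0.62·e^(0.033·RH+0.04·T) = 29.3 μm/a
  r_corr = 99.44 + 29.3 = 128.7 μm/a
ISO 9224: D(t) = r_corr · t^b with b = 0.523 (carbon steel, B1)
  D(12) = 128.7 × 12^0.523 = 128.7 × 3.668 = 472.2 μm
  Mass loss = 472.2 μm × 7.85 g/cm³ = 3707 g·m⁻²

D(12) = 3.71e+03 g·m⁻²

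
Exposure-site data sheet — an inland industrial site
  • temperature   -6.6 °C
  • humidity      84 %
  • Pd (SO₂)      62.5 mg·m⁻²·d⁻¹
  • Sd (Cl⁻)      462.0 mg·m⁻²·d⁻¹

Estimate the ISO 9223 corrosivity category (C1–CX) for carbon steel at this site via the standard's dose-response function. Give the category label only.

C4

carbon steel: f(T) = +0.150·(T−10) [T≤10 °C] = -2.4900
  Pd branch = 1.77·Pd^0.52·e^(0.02·RH+f) = 6.762 μm/a
  Sd branch = 0.102·Sd^0.62·e^(0.033·RH+0.04·T) = 56.22 μm/a
  sum: 6.762 + 56.22 → r_corr = 62.98 μm/a
Category bounds: 50…80 μm/a bracket r_corr ⇒ C4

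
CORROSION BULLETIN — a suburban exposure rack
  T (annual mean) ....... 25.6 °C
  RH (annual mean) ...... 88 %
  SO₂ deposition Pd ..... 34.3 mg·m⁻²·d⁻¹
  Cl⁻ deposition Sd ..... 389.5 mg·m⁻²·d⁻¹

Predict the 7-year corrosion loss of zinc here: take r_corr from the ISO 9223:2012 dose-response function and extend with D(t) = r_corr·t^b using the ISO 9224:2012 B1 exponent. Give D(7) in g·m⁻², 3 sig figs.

D(7) = 365 g·m⁻²

zinc: f(T) = -0.071·(T−10) [T>10 °C] = -1.1076
  sulphur-dioxide contribution → 1.156 μm/a
  chloride contribution → 9.341 μm/a
  ⇒ r_corr(zinc) = 10.5 μm/a
ISO 9224: D(t) = r_corr · t^b with b = 0.813 (zinc, B1)
  D(7) = 10.5 × 7^0.813 = 10.5 × 4.865 = 51.07 μm
  Mass loss = 51.07 μm × 7.14 g/cm³ = 364.6 g·m⁻²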